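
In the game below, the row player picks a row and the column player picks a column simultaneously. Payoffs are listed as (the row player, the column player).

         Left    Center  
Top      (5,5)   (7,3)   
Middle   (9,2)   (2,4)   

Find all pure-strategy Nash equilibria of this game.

No pure-strategy Nash equilibrium

Find each player's best response to every opponent strategy; NE are the intersections.
The row player's best responses — vs Left: Middle (payoff 9); vs Center: Top (payoff 7).
The column player's best responses — vs Top: Left (payoff 5); vs Middle: Center (payoff 4).
No cell has both players best-responding. For instance, the row player's best reply to Center is Top, but against Top the column player prefers Left over Center.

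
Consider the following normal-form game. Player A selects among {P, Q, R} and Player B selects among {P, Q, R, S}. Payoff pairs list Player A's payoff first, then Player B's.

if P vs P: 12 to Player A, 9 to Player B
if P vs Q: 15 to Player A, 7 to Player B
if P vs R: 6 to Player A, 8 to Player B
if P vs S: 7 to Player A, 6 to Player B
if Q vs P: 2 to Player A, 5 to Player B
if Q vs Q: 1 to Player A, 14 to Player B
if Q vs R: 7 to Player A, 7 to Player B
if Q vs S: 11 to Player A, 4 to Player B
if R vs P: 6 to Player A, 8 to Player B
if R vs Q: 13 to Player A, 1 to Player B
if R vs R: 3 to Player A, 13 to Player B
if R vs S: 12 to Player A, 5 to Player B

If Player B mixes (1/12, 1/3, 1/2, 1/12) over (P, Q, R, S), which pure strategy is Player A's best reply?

P

Player A's best reply maximizes expected payoff against the mix.
P: (1/12)·12 + (1/3)·15 + (1/2)·6 + (1/12)·7 = 115/12
Q: (1/12)·2 + (1/3)·1 + (1/2)·7 + (1/12)·11 = 59/12
R: (1/12)·6 + (1/3)·13 + (1/2)·3 + (1/12)·12 = 22/3
Highest expected payoff is 115/12, from P.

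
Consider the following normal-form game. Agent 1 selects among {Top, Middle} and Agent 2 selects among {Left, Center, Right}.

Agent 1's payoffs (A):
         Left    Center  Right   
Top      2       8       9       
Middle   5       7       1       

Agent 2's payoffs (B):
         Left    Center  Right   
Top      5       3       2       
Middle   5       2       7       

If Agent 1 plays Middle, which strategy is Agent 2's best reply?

With Agent 1 fixed at Middle, Agent 2's payoffs are: Left → 5, Center → 2, Right → 7.
The maximum is 7, achieved by Right.

Right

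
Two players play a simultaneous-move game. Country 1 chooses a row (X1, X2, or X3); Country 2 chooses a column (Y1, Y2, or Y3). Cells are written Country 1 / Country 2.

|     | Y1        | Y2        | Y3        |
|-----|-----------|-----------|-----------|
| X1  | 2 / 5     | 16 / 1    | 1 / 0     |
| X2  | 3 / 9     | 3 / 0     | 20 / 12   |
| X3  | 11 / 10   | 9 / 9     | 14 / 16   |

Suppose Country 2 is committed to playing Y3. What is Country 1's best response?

X2

With Country 2 fixed at Y3, Country 1's payoffs are: X1 → 1, X2 → 20, X3 → 14.
The maximum is 20, achieved by X2.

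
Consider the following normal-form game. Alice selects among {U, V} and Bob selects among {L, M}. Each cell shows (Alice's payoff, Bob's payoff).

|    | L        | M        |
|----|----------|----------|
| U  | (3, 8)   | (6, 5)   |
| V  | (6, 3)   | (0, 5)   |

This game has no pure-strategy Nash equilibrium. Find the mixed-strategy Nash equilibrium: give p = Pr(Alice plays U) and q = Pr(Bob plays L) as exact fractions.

Each player's mixing probability is pinned down by making the *other* player indifferent.
Bob indifferent between L and M: p·8 + (1−p)·3 = p·5 + (1−p)·5 ⟹ 3 + 5p = 5 + 0p ⟹ p = 2/5.
Alice indifferent between U and V: q·3 + (1−q)·6 = q·6 + (1−q)·0 ⟹ 6 + (-3)q = 0 + 6q ⟹ q = 2/3.

p = 2/5, q = 2/3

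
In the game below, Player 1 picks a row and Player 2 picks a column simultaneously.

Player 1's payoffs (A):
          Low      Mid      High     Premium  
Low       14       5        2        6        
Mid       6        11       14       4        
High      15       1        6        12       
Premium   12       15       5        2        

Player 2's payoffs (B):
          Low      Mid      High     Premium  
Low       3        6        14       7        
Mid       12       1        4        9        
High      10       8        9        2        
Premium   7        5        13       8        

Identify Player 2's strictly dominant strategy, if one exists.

Check whether one of Player 2's strategies beats all alternatives regardless of what the opponent does.
Low is not dominant: against Low, Mid gives 6 > 3.
Mid is not dominant: against Low, High gives 14 > 6.
High is not dominant: against Mid, Low gives 12 > 4.
Premium is not dominant: against Low, High gives 14 > 7.
No single strategy is best against every opponent action.

No strictly dominant strategy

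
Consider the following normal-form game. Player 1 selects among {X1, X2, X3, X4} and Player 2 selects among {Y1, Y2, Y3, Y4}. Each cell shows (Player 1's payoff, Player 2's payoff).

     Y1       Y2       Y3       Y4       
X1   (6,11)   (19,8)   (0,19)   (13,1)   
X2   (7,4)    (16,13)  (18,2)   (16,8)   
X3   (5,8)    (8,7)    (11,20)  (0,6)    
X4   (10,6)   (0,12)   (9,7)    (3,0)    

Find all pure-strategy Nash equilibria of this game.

None

Find each player's best response to every opponent strategy; NE are the intersections.
Player 1's best responses — vs Y1: X4 (payoff 10); vs Y2: X1 (payoff 19); vs Y3: X2 (payoff 18); vs Y4: X2 (payoff 16).
Player 2's best responses — vs X1: Y3 (payoff 19); vs X2: Y2 (payoff 13); vs X3: Y3 (payoff 20); vs X4: Y2 (payoff 12).
No cell has both players best-responding. For instance, Player 1's best reply to Y4 is X2, but against X2 Player 2 prefers Y2 over Y4.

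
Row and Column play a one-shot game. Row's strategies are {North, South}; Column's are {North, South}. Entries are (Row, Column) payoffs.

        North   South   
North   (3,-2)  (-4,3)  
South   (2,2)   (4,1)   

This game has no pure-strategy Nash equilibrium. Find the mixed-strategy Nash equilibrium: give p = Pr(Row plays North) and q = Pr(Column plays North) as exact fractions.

In a mixed NE each player is indifferent between their pure strategies, so the opponent's mix sets the indifference.
Column indifferent between North and South: p·(-2) + (1−p)·2 = p·3 + (1−p)·1 ⟹ 2 + (-4)p = 1 + 2p ⟹ p = 1/6.
Row indifferent between North and South: q·3 + (1−q)·(-4) = q·2 + (1−q)·4 ⟹ (-4) + 7q = 4 + (-2)q ⟹ q = 8/9.

p = 1/6, q = 8/9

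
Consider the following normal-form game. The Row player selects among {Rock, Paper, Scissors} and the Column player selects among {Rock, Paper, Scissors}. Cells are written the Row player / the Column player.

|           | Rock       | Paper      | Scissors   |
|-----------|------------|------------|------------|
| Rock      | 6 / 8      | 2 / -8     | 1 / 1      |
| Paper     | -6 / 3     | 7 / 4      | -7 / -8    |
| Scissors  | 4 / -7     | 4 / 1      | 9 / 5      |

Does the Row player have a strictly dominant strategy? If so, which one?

None

A strategy is strictly dominant if it gives the Row player a strictly higher payoff than every other strategy, against every choice by the opponent.
Rock is not dominant: against Paper, Paper gives 7 > 2.
Paper is not dominant: against Rock, Rock gives 6 > -6.
Scissors is not dominant: against Rock, Rock gives 6 > 4.
No single strategy is best against every opponent action.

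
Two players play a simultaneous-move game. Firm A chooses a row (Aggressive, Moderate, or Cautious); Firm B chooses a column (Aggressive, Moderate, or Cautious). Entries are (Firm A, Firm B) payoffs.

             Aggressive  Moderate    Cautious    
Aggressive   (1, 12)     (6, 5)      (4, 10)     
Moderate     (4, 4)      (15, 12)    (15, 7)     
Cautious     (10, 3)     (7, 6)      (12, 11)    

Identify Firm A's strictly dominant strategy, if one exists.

No strictly dominant strategy

Check whether one of Firm A's strategies beats all alternatives regardless of what the opponent does.
Aggressive is not dominant: against Aggressive, Moderate gives 4 > 1.
Moderate is not dominant: against Aggressive, Cautious gives 10 > 4.
Cautious is not dominant: against Moderate, Moderate gives 15 > 7.
No single strategy is best against every opponent action.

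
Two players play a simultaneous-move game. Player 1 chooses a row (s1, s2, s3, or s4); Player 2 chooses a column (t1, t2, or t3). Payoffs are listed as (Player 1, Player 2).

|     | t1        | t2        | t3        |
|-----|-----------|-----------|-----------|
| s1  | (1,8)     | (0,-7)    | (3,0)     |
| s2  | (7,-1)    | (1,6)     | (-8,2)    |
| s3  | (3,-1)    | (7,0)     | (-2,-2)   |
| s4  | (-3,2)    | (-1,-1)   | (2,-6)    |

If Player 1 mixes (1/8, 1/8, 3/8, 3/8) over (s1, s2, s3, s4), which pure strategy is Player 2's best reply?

Compute Player 2's expected payoff from each pure strategy against the given mix.
t1: (1/8)·8 + (1/8)·(-1) + (3/8)·(-1) + (3/8)·2 = 5/4
t2: (1/8)·(-7) + (1/8)·6 + (3/8)·0 + (3/8)·(-1) = -1/2
t3: (1/8)·0 + (1/8)·2 + (3/8)·(-2) + (3/8)·(-6) = -11/4
Highest expected payoff is 5/4, from t1.

t1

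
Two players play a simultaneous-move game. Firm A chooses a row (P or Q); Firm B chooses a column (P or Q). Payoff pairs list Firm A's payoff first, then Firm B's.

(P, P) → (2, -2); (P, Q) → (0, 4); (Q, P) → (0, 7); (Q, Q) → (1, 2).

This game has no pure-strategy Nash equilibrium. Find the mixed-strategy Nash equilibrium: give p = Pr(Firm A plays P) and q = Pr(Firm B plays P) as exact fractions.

p = 5/11, q = 1/3

Each player's mixing probability is pinned down by making the *other* player indifferent.
Firm B indifferent between P and Q: p·(-2) + (1−p)·7 = p·4 + (1−p)·2 ⟹ 7 + (-9)p = 2 + 2p ⟹ p = 5/11.
Firm A indifferent between P and Q: q·2 + (1−q)·0 = q·0 + (1−q)·1 ⟹ 0 + 2q = 1 + (-1)q ⟹ q = 1/3.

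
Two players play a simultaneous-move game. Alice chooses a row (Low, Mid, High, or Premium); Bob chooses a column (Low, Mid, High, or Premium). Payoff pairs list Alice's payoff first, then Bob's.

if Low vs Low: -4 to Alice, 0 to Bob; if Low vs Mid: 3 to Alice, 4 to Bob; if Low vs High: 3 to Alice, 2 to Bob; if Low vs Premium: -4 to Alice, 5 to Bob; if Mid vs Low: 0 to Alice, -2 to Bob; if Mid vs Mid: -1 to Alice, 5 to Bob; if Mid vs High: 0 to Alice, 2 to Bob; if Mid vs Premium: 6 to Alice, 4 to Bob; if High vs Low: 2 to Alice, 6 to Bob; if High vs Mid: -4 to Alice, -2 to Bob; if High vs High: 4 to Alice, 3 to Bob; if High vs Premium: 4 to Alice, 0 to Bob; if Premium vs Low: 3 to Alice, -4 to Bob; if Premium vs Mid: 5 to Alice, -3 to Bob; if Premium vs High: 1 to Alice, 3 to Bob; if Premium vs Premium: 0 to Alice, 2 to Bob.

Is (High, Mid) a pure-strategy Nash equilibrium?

No

Holding Bob at Mid: Alice gets -4 from High but could get 5 by switching to Premium. Alice has a profitable deviation.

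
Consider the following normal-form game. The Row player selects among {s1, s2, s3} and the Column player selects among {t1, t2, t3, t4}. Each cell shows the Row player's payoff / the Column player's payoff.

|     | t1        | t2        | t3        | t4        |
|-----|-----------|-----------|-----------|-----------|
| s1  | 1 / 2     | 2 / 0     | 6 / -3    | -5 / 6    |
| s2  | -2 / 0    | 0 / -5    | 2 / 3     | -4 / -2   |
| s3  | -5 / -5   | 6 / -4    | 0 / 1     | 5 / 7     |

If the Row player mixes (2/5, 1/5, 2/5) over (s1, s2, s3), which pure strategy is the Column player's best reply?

t4

Compute the Column player's expected payoff from each pure strategy against the given mix.
t1: (2/5)·2 + (1/5)·0 + (2/5)·(-5) = -6/5
t2: (2/5)·0 + (1/5)·(-5) + (2/5)·(-4) = -13/5
t3: (2/5)·(-3) + (1/5)·3 + (2/5)·1 = -1/5
t4: (2/5)·6 + (1/5)·(-2) + (2/5)·7 = 24/5
Highest expected payoff is 24/5, from t4.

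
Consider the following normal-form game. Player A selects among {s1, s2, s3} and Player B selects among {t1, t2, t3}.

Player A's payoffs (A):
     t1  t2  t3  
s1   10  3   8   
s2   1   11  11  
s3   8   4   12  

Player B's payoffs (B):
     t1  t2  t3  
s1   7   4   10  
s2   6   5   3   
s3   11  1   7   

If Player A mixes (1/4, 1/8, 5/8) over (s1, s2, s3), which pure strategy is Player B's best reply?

Compute Player B's expected payoff from each pure strategy against the given mix.
t1: (1/4)·7 + (1/8)·6 + (5/8)·11 = 75/8
t2: (1/4)·4 + (1/8)·5 + (5/8)·1 = 9/4
t3: (1/4)·10 + (1/8)·3 + (5/8)·7 = 29/4
Highest expected payoff is 75/8, from t1.

t1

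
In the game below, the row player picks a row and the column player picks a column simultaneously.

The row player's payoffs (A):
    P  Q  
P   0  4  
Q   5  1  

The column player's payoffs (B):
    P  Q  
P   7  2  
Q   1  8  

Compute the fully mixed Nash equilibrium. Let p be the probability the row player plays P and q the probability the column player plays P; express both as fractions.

In a mixed NE each player is indifferent between their pure strategies, so the opponent's mix sets the indifference.
The column player indifferent between P and Q: p·7 + (1−p)·1 = p·2 + (1−p)·8 ⟹ 1 + 6p = 8 + (-6)p ⟹ p = 7/12.
The row player indifferent between P and Q: q·0 + (1−q)·4 = q·5 + (1−q)·1 ⟹ 4 + (-4)q = 1 + 4q ⟹ q = 3/8.

p = 7/12, q = 3/8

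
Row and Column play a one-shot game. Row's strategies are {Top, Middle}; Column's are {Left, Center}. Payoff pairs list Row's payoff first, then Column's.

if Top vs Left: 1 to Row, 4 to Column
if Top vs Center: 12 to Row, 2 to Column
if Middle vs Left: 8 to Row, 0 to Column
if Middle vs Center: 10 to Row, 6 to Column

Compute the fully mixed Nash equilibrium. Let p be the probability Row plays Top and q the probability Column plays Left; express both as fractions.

Each player's mixing probability is pinned down by making the *other* player indifferent.
Column indifferent between Left and Center: p·4 + (1−p)·0 = p·2 + (1−p)·6 ⟹ 0 + 4p = 6 + (-4)p ⟹ p = 3/4.
Row indifferent between Top and Middle: q·1 + (1−q)·12 = q·8 + (1−q)·10 ⟹ 12 + (-11)q = 10 + (-2)q ⟹ q = 2/9.

p = 3/4, q = 2/9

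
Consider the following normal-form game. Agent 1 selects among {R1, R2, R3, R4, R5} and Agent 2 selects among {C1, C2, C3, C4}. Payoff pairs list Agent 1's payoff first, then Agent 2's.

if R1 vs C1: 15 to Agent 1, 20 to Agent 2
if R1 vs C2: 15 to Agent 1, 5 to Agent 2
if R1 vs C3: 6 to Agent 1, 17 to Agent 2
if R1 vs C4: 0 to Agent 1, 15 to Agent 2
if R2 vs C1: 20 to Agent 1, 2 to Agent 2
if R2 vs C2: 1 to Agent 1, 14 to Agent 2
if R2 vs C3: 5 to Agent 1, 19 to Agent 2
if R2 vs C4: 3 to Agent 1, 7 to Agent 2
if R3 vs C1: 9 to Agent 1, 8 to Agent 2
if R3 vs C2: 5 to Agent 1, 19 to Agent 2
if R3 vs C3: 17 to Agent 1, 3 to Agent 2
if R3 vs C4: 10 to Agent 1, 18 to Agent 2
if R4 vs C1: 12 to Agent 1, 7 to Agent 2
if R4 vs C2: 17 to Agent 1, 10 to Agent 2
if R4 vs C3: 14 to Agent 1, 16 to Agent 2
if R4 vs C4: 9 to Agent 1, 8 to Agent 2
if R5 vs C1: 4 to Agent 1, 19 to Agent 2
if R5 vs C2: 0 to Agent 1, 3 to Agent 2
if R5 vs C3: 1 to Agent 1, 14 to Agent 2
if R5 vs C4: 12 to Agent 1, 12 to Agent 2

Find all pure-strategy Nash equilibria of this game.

A profile is a Nash equilibrium when each player is best-responding to the other.
Agent 1's best responses — vs C1: R2 (payoff 20); vs C2: R4 (payoff 17); vs C3: R3 (payoff 17); vs C4: R5 (payoff 12).
Agent 2's best responses — vs R1: C1 (payoff 20); vs R2: C3 (payoff 19); vs R3: C2 (payoff 19); vs R4: C3 (payoff 16); vs R5: C1 (payoff 19).
No cell has both players best-responding. For instance, Agent 1's best reply to C1 is R2, but against R2 Agent 2 prefers C3 over C1.

None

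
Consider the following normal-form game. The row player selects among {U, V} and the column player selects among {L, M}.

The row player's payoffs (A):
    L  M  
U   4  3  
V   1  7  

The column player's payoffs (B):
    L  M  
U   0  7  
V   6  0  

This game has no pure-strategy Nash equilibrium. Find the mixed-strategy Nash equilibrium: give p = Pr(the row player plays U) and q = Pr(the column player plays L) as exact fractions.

In a mixed NE each player is indifferent between their pure strategies, so the opponent's mix sets the indifference.
The column player indifferent between L and M: p·0 + (1−p)·6 = p·7 + (1−p)·0 ⟹ 6 + (-6)p = 0 + 7p ⟹ p = 6/13.
The row player indifferent between U and V: q·4 + (1−q)·3 = q·1 + (1−q)·7 ⟹ 3 + 1q = 7 + (-6)q ⟹ q = 4/7.

p = 6/13, q = 4/7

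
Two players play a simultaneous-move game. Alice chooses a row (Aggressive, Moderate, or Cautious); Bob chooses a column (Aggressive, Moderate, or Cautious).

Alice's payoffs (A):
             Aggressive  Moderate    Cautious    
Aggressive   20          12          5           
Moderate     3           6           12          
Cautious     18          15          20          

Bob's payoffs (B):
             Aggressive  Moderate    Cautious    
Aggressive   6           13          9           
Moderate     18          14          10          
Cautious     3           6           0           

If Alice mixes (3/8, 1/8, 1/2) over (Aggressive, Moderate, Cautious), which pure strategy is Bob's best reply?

Compute Bob's expected payoff from each pure strategy against the given mix.
Aggressive: (3/8)·6 + (1/8)·18 + (1/2)·3 = 6
Moderate: (3/8)·13 + (1/8)·14 + (1/2)·6 = 77/8
Cautious: (3/8)·9 + (1/8)·10 + (1/2)·0 = 37/8
Highest expected payoff is 77/8, from Moderate.

Moderate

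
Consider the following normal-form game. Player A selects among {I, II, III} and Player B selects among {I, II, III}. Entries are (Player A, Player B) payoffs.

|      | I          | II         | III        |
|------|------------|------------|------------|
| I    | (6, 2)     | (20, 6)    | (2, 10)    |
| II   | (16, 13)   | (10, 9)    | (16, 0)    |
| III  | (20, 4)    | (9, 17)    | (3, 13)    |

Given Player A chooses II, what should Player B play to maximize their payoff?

I

With Player A fixed at II, Player B's payoffs are: I → 13, II → 9, III → 0.
The maximum is 13, achieved by I.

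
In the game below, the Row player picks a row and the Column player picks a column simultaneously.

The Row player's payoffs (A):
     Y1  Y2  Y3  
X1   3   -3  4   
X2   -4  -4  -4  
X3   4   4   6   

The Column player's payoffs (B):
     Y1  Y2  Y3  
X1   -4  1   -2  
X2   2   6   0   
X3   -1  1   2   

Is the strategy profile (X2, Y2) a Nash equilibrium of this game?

No

Holding the Column player at Y2: the Row player gets -4 from X2 but could get 4 by switching to X3. The Row player has a profitable deviation.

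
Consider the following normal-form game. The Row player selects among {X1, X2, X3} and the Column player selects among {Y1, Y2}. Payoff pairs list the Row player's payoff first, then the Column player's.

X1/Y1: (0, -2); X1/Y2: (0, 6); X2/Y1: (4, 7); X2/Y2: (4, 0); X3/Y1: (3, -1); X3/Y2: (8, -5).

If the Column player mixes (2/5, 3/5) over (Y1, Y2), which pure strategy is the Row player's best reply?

Compute the Row player's expected payoff from each pure strategy against the given mix.
X1: (2/5)·0 + (3/5)·0 = 0
X2: (2/5)·4 + (3/5)·4 = 4
X3: (2/5)·3 + (3/5)·8 = 6
Highest expected payoff is 6, from X3.

X3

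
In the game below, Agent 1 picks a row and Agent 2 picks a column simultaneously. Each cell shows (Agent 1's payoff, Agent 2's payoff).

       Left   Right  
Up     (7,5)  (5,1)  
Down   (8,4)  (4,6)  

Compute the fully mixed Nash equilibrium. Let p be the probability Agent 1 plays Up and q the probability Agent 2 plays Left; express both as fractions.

Each player's mixing probability is pinned down by making the *other* player indifferent.
Agent 2 indifferent between Left and Right: p·5 + (1−p)·4 = p·1 + (1−p)·6 ⟹ 4 + 1p = 6 + (-5)p ⟹ p = 1/3.
Agent 1 indifferent between Up and Down: q·7 + (1−q)·5 = q·8 + (1−q)·4 ⟹ 5 + 2q = 4 + 4q ⟹ q = 1/2.

p = 1/3, q = 1/2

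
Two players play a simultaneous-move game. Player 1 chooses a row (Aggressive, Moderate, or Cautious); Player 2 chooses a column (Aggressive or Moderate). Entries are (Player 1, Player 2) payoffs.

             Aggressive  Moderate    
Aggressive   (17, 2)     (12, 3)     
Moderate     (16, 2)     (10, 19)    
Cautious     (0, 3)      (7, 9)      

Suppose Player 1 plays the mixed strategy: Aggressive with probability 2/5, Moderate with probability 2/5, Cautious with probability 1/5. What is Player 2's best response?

Moderate

Player 2's best reply maximizes expected payoff against the mix.
Aggressive: (2/5)·2 + (2/5)·2 + (1/5)·3 = 11/5
Moderate: (2/5)·3 + (2/5)·19 + (1/5)·9 = 53/5
Highest expected payoff is 53/5, from Moderate.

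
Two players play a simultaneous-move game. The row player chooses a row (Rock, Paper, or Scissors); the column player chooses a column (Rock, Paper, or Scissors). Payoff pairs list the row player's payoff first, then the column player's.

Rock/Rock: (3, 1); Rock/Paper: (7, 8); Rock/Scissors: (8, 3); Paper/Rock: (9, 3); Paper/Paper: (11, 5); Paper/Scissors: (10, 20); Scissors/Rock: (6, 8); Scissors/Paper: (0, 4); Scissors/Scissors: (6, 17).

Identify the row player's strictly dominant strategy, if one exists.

Paper

A strategy is strictly dominant if it gives the row player a strictly higher payoff than every other strategy, against every choice by the opponent.
Paper strictly dominates: vs Rock: 9 > each of {3, 6}; vs Paper: 11 > each of {7, 0}; vs Scissors: 10 > each of {8, 6}.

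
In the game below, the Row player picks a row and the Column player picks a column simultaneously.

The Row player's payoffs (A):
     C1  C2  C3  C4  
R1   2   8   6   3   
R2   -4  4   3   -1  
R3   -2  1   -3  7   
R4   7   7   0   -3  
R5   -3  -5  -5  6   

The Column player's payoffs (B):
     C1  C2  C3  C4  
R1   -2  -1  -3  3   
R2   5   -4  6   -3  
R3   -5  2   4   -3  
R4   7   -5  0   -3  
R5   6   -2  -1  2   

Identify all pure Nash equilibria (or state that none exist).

Find each player's best response to every opponent strategy; NE are the intersections.
The Row player's best responses — vs C1: R4 (payoff 7); vs C2: R1 (payoff 8); vs C3: R1 (payoff 6); vs C4: R3 (payoff 7).
The Column player's best responses — vs R1: C4 (payoff 3); vs R2: C3 (payoff 6); vs R3: C3 (payoff 4); vs R4: C1 (payoff 7); vs R5: C1 (payoff 6).
The only mutual best response is (R4, C1); neither player gains by switching there.

(R4, C1)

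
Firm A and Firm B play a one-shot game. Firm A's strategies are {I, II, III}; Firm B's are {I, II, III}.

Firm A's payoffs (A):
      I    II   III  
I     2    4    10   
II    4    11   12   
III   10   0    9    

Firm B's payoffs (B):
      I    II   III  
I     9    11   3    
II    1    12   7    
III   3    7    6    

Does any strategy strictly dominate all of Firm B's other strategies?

II

Check whether one of Firm B's strategies beats all alternatives regardless of what the opponent does.
II strictly dominates: vs I: 11 > each of {9, 3}; vs II: 12 > each of {1, 7}; vs III: 7 > each of {3, 6}.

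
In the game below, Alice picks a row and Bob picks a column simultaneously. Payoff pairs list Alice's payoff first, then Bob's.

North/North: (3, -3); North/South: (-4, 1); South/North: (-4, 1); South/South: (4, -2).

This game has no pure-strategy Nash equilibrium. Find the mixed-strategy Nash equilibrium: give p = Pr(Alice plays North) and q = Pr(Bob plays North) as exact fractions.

p = 3/7, q = 8/15

Each player's mixing probability is pinned down by making the *other* player indifferent.
Bob indifferent between North and South: p·(-3) + (1−p)·1 = p·1 + (1−p)·(-2) ⟹ 1 + (-4)p = (-2) + 3p ⟹ p = 3/7.
Alice indifferent between North and South: q·3 + (1−q)·(-4) = q·(-4) + (1−q)·4 ⟹ (-4) + 7q = 4 + (-8)q ⟹ q = 8/15.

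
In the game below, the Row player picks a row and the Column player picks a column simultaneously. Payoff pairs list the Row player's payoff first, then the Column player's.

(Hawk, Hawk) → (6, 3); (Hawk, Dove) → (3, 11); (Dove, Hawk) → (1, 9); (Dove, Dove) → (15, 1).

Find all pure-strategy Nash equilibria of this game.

Check mutual best responses: a cell is a NE iff neither player can gain by unilaterally deviating.
The Row player's best responses — vs Hawk: Hawk (payoff 6); vs Dove: Dove (payoff 15).
The Column player's best responses — vs Hawk: Dove (payoff 11); vs Dove: Hawk (payoff 9).
No cell has both players best-responding. For instance, the Row player's best reply to Dove is Dove, but against Dove the Column player prefers Hawk over Dove.

None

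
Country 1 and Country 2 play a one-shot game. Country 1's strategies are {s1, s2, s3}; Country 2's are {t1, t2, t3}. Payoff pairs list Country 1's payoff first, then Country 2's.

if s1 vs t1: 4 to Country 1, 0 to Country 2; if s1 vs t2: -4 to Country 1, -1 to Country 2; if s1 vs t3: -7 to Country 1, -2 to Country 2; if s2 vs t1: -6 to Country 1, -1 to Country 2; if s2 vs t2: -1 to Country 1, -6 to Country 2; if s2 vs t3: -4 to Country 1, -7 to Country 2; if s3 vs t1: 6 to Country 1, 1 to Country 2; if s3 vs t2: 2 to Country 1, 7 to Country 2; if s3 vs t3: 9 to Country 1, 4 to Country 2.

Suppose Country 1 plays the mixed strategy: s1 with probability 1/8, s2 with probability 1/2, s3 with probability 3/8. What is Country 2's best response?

Compute Country 2's expected payoff from each pure strategy against the given mix.
t1: (1/8)·0 + (1/2)·(-1) + (3/8)·1 = -1/8
t2: (1/8)·(-1) + (1/2)·(-6) + (3/8)·7 = -1/2
t3: (1/8)·(-2) + (1/2)·(-7) + (3/8)·4 = -9/4
Highest expected payoff is -1/8, from t1.

t1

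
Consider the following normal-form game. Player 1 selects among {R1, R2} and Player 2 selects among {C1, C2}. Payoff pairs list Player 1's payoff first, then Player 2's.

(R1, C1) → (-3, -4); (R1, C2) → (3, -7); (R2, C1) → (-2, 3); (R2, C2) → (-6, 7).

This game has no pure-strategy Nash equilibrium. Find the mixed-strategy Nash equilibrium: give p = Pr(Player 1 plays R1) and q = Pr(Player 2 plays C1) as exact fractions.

In a mixed NE each player is indifferent between their pure strategies, so the opponent's mix sets the indifference.
Player 2 indifferent between C1 and C2: p·(-4) + (1−p)·3 = p·(-7) + (1−p)·7 ⟹ 3 + (-7)p = 7 + (-14)p ⟹ p = 4/7.
Player 1 indifferent between R1 and R2: q·(-3) + (1−q)·3 = q·(-2) + (1−q)·(-6) ⟹ 3 + (-6)q = (-6) + 4q ⟹ q = 9/10.

p = 4/7, q = 9/10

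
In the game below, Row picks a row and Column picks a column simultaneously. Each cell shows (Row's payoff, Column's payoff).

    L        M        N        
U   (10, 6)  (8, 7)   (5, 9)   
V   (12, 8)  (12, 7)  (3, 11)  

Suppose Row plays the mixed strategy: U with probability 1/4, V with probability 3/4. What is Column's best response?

Column's best reply maximizes expected payoff against the mix.
L: (1/4)·6 + (3/4)·8 = 15/2
M: (1/4)·7 + (3/4)·7 = 7
N: (1/4)·9 + (3/4)·11 = 21/2
Highest expected payoff is 21/2, from N.

N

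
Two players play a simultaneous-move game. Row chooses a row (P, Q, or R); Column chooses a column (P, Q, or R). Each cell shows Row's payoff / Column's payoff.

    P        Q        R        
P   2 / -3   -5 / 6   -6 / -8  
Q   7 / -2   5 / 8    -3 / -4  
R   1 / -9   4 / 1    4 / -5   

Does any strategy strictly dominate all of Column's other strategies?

Q

A strategy is strictly dominant if it gives Column a strictly higher payoff than every other strategy, against every choice by the opponent.
Q strictly dominates: vs P: 6 > each of {-3, -8}; vs Q: 8 > each of {-2, -4}; vs R: 1 > each of {-9, -5}.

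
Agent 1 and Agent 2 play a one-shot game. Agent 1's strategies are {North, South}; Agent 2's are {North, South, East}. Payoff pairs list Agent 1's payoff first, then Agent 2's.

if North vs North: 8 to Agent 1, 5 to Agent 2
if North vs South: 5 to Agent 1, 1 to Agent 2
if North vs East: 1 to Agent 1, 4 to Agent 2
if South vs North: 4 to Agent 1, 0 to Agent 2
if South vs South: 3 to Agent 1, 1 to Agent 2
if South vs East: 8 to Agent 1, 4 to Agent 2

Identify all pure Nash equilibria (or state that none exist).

Find each player's best response to every opponent strategy; NE are the intersections.
Agent 1's best responses — vs North: North (payoff 8); vs South: North (payoff 5); vs East: South (payoff 8).
Agent 2's best responses — vs North: North (payoff 5); vs South: East (payoff 4).
Mutual best responses occur at (North, North) and (South, East); at each, neither player gains by switching.

(North, North) and (South, East)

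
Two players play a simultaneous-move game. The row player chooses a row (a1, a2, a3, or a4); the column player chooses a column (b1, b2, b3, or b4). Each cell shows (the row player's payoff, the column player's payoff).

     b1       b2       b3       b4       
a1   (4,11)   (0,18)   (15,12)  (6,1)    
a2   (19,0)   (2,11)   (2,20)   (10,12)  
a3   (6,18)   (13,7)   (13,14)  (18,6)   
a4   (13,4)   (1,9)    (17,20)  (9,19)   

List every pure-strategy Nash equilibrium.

(a4, b3)

Find each player's best response to every opponent strategy; NE are the intersections.
The row player's best responses — vs b1: a2 (payoff 19); vs b2: a3 (payoff 13); vs b3: a4 (payoff 17); vs b4: a3 (payoff 18).
The column player's best responses — vs a1: b2 (payoff 18); vs a2: b3 (payoff 20); vs a3: b1 (payoff 18); vs a4: b3 (payoff 20).
The only mutual best response is (a4, b3); neither player gains by switching there.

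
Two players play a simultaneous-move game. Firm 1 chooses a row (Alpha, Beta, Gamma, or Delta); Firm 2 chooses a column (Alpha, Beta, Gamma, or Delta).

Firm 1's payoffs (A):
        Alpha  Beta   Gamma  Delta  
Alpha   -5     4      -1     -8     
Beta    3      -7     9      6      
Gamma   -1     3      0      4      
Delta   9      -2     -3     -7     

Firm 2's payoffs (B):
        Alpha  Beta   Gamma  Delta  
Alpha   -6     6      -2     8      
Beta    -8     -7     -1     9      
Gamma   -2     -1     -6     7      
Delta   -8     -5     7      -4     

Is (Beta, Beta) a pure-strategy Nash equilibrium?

Holding Firm 2 at Beta: Firm 1 gets -7 from Beta but could get 4 by switching to Alpha. Firm 1 has a profitable deviation.

No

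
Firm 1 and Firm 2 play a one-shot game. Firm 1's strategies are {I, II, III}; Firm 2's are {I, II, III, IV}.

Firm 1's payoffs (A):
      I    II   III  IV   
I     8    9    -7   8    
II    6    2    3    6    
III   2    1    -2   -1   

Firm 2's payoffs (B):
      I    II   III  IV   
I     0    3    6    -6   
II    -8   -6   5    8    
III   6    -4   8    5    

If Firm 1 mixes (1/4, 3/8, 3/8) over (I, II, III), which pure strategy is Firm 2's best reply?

III

Firm 2's best reply maximizes expected payoff against the mix.
I: (1/4)·0 + (3/8)·(-8) + (3/8)·6 = -3/4
II: (1/4)·3 + (3/8)·(-6) + (3/8)·(-4) = -3
III: (1/4)·6 + (3/8)·5 + (3/8)·8 = 51/8
IV: (1/4)·(-6) + (3/8)·8 + (3/8)·5 = 27/8
Highest expected payoff is 51/8, from III.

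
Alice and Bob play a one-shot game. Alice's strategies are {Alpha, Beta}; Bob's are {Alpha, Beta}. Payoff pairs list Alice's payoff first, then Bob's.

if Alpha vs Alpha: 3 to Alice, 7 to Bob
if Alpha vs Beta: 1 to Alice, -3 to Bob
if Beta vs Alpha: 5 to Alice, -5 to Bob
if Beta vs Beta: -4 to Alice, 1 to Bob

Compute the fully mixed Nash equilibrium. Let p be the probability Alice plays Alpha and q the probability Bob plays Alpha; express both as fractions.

Each player's mixing probability is pinned down by making the *other* player indifferent.
Bob indifferent between Alpha and Beta: p·7 + (1−p)·(-5) = p·(-3) + (1−p)·1 ⟹ (-5) + 12p = 1 + (-4)p ⟹ p = 3/8.
Alice indifferent between Alpha and Beta: q·3 + (1−q)·1 = q·5 + (1−q)·(-4) ⟹ 1 + 2q = (-4) + 9q ⟹ q = 5/7.

p = 3/8, q = 5/7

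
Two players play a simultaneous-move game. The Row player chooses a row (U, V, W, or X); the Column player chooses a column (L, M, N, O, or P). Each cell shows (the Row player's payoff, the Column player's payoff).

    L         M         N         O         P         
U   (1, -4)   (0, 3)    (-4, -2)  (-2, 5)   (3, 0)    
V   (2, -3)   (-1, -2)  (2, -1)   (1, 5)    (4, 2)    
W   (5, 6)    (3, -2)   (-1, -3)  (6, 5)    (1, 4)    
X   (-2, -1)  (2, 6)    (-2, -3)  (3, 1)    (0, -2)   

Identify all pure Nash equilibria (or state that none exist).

(W, L)

Find each player's best response to every opponent strategy; NE are the intersections.
The Row player's best responses — vs L: W (payoff 5); vs M: W (payoff 3); vs N: V (payoff 2); vs O: W (payoff 6); vs P: V (payoff 4).
The Column player's best responses — vs U: O (payoff 5); vs V: O (payoff 5); vs W: L (payoff 6); vs X: M (payoff 6).
The only mutual best response is (W, L); neither player gains by switching there.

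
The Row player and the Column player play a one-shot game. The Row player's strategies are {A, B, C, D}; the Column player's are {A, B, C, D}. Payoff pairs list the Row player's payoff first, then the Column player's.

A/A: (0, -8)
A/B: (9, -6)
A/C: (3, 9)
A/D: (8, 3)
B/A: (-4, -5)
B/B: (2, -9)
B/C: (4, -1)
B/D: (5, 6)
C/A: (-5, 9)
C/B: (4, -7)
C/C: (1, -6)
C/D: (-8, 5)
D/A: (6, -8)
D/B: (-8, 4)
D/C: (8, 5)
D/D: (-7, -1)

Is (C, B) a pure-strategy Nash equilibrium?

Holding the Column player at B: the Row player gets 4 from C but could get 9 by switching to A. The Row player has a profitable deviation.

No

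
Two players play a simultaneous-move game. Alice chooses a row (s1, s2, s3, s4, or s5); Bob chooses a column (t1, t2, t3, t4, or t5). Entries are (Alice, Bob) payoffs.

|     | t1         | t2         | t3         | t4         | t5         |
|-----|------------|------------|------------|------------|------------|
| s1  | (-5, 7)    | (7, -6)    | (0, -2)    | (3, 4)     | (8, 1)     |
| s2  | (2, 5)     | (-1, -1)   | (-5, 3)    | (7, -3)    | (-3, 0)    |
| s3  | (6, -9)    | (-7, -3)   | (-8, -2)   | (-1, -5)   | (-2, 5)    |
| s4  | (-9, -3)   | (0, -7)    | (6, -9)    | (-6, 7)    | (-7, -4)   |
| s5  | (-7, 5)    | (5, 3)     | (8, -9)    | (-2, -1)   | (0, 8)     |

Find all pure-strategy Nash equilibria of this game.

Check mutual best responses: a cell is a NE iff neither player can gain by unilaterally deviating.
Alice's best responses — vs t1: s3 (payoff 6); vs t2: s1 (payoff 7); vs t3: s5 (payoff 8); vs t4: s2 (payoff 7); vs t5: s1 (payoff 8).
Bob's best responses — vs s1: t1 (payoff 7); vs s2: t1 (payoff 5); vs s3: t5 (payoff 5); vs s4: t4 (payoff 7); vs s5: t5 (payoff 8).
No cell has both players best-responding. For instance, Alice's best reply to t3 is s5, but against s5 Bob prefers t5 over t3.

None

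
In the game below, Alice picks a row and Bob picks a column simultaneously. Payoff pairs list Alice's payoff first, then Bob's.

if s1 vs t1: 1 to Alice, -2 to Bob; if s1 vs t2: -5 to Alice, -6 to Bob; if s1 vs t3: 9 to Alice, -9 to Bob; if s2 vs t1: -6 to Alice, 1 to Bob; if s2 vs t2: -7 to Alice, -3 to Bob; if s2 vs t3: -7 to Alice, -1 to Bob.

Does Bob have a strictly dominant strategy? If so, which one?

t1

Check whether one of Bob's strategies beats all alternatives regardless of what the opponent does.
t1 strictly dominates: vs s1: -2 > each of {-6, -9}; vs s2: 1 > each of {-3, -1}.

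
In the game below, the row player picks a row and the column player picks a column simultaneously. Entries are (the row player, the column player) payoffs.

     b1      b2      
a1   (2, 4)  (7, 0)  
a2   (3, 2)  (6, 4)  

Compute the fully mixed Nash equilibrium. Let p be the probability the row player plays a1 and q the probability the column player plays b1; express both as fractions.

p = 1/3, q = 1/2

Each player's mixing probability is pinned down by making the *other* player indifferent.
The column player indifferent between b1 and b2: p·4 + (1−p)·2 = p·0 + (1−p)·4 ⟹ 2 + 2p = 4 + (-4)p ⟹ p = 1/3.
The row player indifferent between a1 and a2: q·2 + (1−q)·7 = q·3 + (1−q)·6 ⟹ 7 + (-5)q = 6 + (-3)q ⟹ q = 1/2.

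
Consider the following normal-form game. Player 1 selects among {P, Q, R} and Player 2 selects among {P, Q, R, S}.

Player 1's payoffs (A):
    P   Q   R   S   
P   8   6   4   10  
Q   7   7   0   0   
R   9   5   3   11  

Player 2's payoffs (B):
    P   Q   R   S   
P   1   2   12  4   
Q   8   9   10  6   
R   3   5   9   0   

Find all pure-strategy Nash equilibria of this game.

Find each player's best response to every opponent strategy; NE are the intersections.
Player 1's best responses — vs P: R (payoff 9); vs Q: Q (payoff 7); vs R: P (payoff 4); vs S: R (payoff 11).
Player 2's best responses — vs P: R (payoff 12); vs Q: R (payoff 10); vs R: R (payoff 9).
The only mutual best response is (P, R); neither player gains by switching there.

(P, R)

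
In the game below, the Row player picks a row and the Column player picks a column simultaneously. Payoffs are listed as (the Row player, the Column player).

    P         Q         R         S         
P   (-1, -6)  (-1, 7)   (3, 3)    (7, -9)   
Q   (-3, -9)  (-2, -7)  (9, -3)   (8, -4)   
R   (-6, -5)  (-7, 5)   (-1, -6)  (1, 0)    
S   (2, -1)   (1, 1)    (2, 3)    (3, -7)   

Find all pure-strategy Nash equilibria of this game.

(Q, R)

Find each player's best response to every opponent strategy; NE are the intersections.
The Row player's best responses — vs P: S (payoff 2); vs Q: S (payoff 1); vs R: Q (payoff 9); vs S: Q (payoff 8).
The Column player's best responses — vs P: Q (payoff 7); vs Q: R (payoff -3); vs R: Q (payoff 5); vs S: R (payoff 3).
The only mutual best response is (Q, R); neither player gains by switching there.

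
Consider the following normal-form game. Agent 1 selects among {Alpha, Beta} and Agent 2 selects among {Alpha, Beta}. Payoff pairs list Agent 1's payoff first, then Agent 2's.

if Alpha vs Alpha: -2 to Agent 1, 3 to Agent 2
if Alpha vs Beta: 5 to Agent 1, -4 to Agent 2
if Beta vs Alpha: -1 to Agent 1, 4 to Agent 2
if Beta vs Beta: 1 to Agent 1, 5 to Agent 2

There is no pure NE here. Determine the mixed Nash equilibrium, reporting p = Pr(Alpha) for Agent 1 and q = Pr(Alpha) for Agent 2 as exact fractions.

p = 1/8, q = 4/5

Each player's mixing probability is pinned down by making the *other* player indifferent.
Agent 2 indifferent between Alpha and Beta: p·3 + (1−p)·4 = p·(-4) + (1−p)·5 ⟹ 4 + (-1)p = 5 + (-9)p ⟹ p = 1/8.
Agent 1 indifferent between Alpha and Beta: q·(-2) + (1−q)·5 = q·(-1) + (1−q)·1 ⟹ 5 + (-7)q = 1 + (-2)q ⟹ q = 4/5.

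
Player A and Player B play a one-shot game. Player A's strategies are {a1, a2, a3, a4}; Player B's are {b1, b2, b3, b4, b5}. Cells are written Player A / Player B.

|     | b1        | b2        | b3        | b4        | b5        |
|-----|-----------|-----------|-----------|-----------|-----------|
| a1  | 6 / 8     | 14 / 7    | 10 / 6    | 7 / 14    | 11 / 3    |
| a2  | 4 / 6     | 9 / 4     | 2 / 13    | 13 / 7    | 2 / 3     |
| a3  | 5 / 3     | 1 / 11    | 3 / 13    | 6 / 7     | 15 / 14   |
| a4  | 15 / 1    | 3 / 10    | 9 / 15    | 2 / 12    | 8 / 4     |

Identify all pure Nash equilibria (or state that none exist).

(a3, b5)

A profile is a Nash equilibrium when each player is best-responding to the other.
Player A's best responses — vs b1: a4 (payoff 15); vs b2: a1 (payoff 14); vs b3: a1 (payoff 10); vs b4: a2 (payoff 13); vs b5: a3 (payoff 15).
Player B's best responses — vs a1: b4 (payoff 14); vs a2: b3 (payoff 13); vs a3: b5 (payoff 14); vs a4: b3 (payoff 15).
The only mutual best response is (a3, b5); neither player gains by switching there.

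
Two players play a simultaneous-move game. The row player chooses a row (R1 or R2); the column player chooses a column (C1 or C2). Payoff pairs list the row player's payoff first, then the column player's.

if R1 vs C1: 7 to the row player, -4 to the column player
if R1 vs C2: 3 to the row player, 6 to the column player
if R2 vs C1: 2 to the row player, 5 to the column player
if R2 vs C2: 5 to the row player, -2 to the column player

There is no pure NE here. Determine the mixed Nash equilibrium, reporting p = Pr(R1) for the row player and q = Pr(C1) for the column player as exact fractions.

p = 7/17, q = 2/7

Each player's mixing probability is pinned down by making the *other* player indifferent.
The column player indifferent between C1 and C2: p·(-4) + (1−p)·5 = p·6 + (1−p)·(-2) ⟹ 5 + (-9)p = (-2) + 8p ⟹ p = 7/17.
The row player indifferent between R1 and R2: q·7 + (1−q)·3 = q·2 + (1−q)·5 ⟹ 3 + 4q = 5 + (-3)q ⟹ q = 2/7.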